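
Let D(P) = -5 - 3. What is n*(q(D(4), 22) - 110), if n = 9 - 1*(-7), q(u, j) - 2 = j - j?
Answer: -1728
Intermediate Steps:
D(P) = -8
q(u, j) = 2 (q(u, j) = 2 + (j - j) = 2 + 0 = 2)
n = 16 (n = 9 + 7 = 16)
n*(q(D(4), 22) - 110) = 16*(2 - 110) = 16*(-108) = -1728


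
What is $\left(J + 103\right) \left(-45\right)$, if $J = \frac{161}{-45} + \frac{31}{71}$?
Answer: $- \frac{319049}{71} \approx -4493.6$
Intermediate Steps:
$J = - \frac{10036}{3195}$ ($J = 161 \left(- \frac{1}{45}\right) + 31 \cdot \frac{1}{71} = - \frac{161}{45} + \frac{31}{71} = - \frac{10036}{3195} \approx -3.1412$)
$\left(J + 103\right) \left(-45\right) = \left(- \frac{10036}{3195} + 103\right) \left(-45\right) = \frac{319049}{3195} \left(-45\right) = - \frac{319049}{71}$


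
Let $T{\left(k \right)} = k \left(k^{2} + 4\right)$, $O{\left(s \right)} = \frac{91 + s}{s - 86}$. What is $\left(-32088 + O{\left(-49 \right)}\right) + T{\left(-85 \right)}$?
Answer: $- \frac{29094899}{45} \approx -6.4655 \cdot 10^{5}$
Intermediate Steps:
$O{\left(s \right)} = \frac{91 + s}{-86 + s}$
$T{\left(k \right)} = k \left(4 + k^{2}\right)$
$\left(-32088 + O{\left(-49 \right)}\right) + T{\left(-85 \right)} = \left(-32088 + \frac{91 - 49}{-86 - 49}\right) - 85 \left(4 + \left(-85\right)^{2}\right) = \left(-32088 + \frac{1}{-135} \cdot 42\right) - 85 \left(4 + 7225\right) = \left(-32088 - \frac{14}{45}\right) - 614465 = - \frac{1443974}{45} - 614465 = - \frac{29094899}{45}$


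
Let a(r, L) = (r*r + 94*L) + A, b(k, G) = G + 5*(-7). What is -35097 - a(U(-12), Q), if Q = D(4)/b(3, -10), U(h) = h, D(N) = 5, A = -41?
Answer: -316706/9 ≈ -35190.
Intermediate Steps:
b(k, G) = -35 + G (b(k, G) = G - 35 = -35 + G)
Q = -⅑ (Q = 5/(-35 - 10) = 5/(-45) = 5*(-1/45) = -⅑ ≈ -0.11111)
a(r, L) = -41 + r² + 94*L (a(r, L) = (r*r + 94*L) - 41 = (r² + 94*L) - 41 = -41 + r² + 94*L)
-35097 - a(U(-12), Q) = -35097 - (-41 + (-12)² + 94*(-⅑)) = -35097 - (-41 + 144 - 94/9) = -35097 - 1*833/9 = -35097 - 833/9 = -316706/9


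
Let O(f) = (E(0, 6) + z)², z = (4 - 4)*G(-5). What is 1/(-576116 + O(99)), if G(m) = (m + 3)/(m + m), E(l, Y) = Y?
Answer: -1/576080 ≈ -1.7359e-6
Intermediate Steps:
G(m) = (3 + m)/(2*m) (G(m) = (3 + m)/((2*m)) = (3 + m)*(1/(2*m)) = (3 + m)/(2*m))
z = 0 (z = (4 - 4)*((½)*(3 - 5)/(-5)) = 0*((½)*(-⅕)*(-2)) = 0*(⅕) = 0)
O(f) = 36 (O(f) = (6 + 0)² = 6² = 36)
1/(-576116 + O(99)) = 1/(-576116 + 36) = 1/(-576080) = -1/576080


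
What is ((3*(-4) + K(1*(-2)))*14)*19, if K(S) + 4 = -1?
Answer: -4522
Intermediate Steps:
K(S) = -5 (K(S) = -4 - 1 = -5)
((3*(-4) + K(1*(-2)))*14)*19 = ((3*(-4) - 5)*14)*19 = ((-12 - 5)*14)*19 = -17*14*19 = -238*19 = -4522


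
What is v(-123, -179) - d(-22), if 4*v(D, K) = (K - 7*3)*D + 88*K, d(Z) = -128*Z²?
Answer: 64164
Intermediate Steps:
v(D, K) = 22*K + D*(-21 + K)/4 (v(D, K) = ((K - 7*3)*D + 88*K)/4 = ((K - 21)*D + 88*K)/4 = ((-21 + K)*D + 88*K)/4 = (D*(-21 + K) + 88*K)/4 = (88*K + D*(-21 + K))/4 = 22*K + D*(-21 + K)/4)
v(-123, -179) - d(-22) = (22*(-179) - 21/4*(-123) + (¼)*(-123)*(-179)) - (-128)*(-22)² = (-3938 + 2583/4 + 22017/4) - (-128)*484 = 2212 - 1*(-61952) = 2212 + 61952 = 64164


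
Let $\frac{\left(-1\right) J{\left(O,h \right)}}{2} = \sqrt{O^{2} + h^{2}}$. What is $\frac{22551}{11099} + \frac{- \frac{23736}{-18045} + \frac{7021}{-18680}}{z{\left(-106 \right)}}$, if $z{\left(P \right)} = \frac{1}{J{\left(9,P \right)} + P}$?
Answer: $- \frac{12166257188323}{124708585980} - \frac{21112969 \sqrt{11317}}{11236020} \approx -297.45$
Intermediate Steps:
$J{\left(O,h \right)} = - 2 \sqrt{O^{2} + h^{2}}$
$z{\left(P \right)} = \frac{1}{P - 2 \sqrt{81 + P^{2}}}$ ($z{\left(P \right)} = \frac{1}{- 2 \sqrt{9^{2} + P^{2}} + P} = \frac{1}{- 2 \sqrt{81 + P^{2}} + P} = \frac{1}{P - 2 \sqrt{81 + P^{2}}}$)
$\frac{22551}{11099} + \frac{- \frac{23736}{-18045} + \frac{7021}{-18680}}{z{\left(-106 \right)}} = \frac{22551}{11099} + \frac{- \frac{23736}{-18045} + \frac{7021}{-18680}}{\frac{1}{-106 - 2 \sqrt{81 + \left(-106\right)^{2}}}} = 22551 \cdot \frac{1}{11099} + \frac{\left(-23736\right) \left(- \frac{1}{18045}\right) + 7021 \left(- \frac{1}{18680}\right)}{\frac{1}{-106 - 2 \sqrt{81 + 11236}}} = \frac{22551}{11099} + \frac{\frac{7912}{6015} - \frac{7021}{18680}}{\frac{1}{-106 - 2 \sqrt{11317}}} = \frac{22551}{11099} + \frac{21112969 \left(-106 - 2 \sqrt{11317}\right)}{22472040} = \frac{22551}{11099} - \left(\frac{1118987357}{11236020} + \frac{21112969 \sqrt{11317}}{11236020}\right) = - \frac{12166257188323}{124708585980} - \frac{21112969 \sqrt{11317}}{11236020}$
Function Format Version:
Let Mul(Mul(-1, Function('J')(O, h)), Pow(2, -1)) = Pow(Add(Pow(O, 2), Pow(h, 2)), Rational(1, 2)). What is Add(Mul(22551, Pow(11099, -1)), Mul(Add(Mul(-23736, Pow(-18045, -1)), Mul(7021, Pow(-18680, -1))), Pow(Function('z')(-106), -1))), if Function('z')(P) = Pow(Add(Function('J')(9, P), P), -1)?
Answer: Add(Rational(-12166257188323, 124708585980), Mul(Rational(-21112969, 11236020), Pow(11317, Rational(1, 2)))) ≈ -297.45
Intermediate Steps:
Function('J')(O, h) = Mul(-2, Pow(Add(Pow(O, 2), Pow(h, 2)), Rational(1, 2)))
Function('z')(P) = Pow(Add(P, Mul(-2, Pow(Add(81, Pow(P, 2)), Rational(1, 2)))), -1) (Function('z')(P) = Pow(Add(Mul(-2, Pow(Add(Pow(9, 2), Pow(P, 2)), Rational(1, 2))), P), -1) = Pow(Add(Mul(-2, Pow(Add(81, Pow(P, 2)), Rational(1, 2))), P), -1) = Pow(Add(P, Mul(-2, Pow(Add(81, Pow(P, 2)), Rational(1, 2)))), -1))
Add(Mul(22551, Pow(11099, -1)), Mul(Add(Mul(-23736, Pow(-18045, -1)), Mul(7021, Pow(-18680, -1))), Pow(Function('z')(-106), -1))) = Add(Mul(22551, Pow(11099, -1)), Mul(Add(Mul(-23736, Pow(-18045, -1)), Mul(7021, Pow(-18680, -1))), Pow(Pow(Add(-106, Mul(-2, Pow(Add(81, Pow(-106, 2)), Rational(1, 2)))), -1), -1))) = Add(Mul(22551, Rational(1, 11099)), Mul(Add(Mul(-23736, Rational(-1, 18045)), Mul(7021, Rational(-1, 18680))), Pow(Pow(Add(-106, Mul(-2, Pow(Add(81, 11236), Rational(1, 2)))), -1), -1))) = Add(Rational(22551, 11099), Mul(Add(Rational(7912, 6015), Rational(-7021, 18680)), Pow(Pow(Add(-106, Mul(-2, Pow(11317, Rational(1, 2)))), -1), -1))) = Add(Rational(22551, 11099), Mul(Rational(21112969, 22472040), Add(-106, Mul(-2, Pow(11317, Rational(1, 2)))))) = Add(Rational(22551, 11099), Add(Rational(-1118987357, 11236020), Mul(Rational(-21112969, 11236020), Pow(11317, Rational(1, 2))))) = Add(Rational(-12166257188323, 124708585980), Mul(Rational(-21112969, 11236020), Pow(11317, Rational(1, 2))))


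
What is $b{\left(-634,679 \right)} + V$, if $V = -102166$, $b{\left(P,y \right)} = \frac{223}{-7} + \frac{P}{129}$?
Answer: $- \frac{92289103}{903} \approx -1.022 \cdot 10^{5}$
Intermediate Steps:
$b{\left(P,y \right)} = - \frac{223}{7} + \frac{P}{129}$ ($b{\left(P,y \right)} = 223 \left(- \frac{1}{7}\right) + P \frac{1}{129} = - \frac{223}{7} + \frac{P}{129}$)
$b{\left(-634,679 \right)} + V = \left(- \frac{223}{7} + \frac{1}{129} \left(-634\right)\right) - 102166 = \left(- \frac{223}{7} - \frac{634}{129}\right) - 102166 = - \frac{33205}{903} - 102166 = - \frac{92289103}{903}$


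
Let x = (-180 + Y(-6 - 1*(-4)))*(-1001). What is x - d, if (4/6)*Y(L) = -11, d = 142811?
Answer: 107771/2 ≈ 53886.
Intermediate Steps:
Y(L) = -33/2 (Y(L) = (3/2)*(-11) = -33/2)
x = 393393/2 (x = (-180 - 33/2)*(-1001) = -393/2*(-1001) = 393393/2 ≈ 1.9670e+5)
x - d = 393393/2 - 1*142811 = 393393/2 - 142811 = 107771/2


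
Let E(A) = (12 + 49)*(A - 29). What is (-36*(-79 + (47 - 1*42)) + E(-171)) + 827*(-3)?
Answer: -12017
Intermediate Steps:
E(A) = -1769 + 61*A (E(A) = 61*(-29 + A) = -1769 + 61*A)
(-36*(-79 + (47 - 1*42)) + E(-171)) + 827*(-3) = (-36*(-79 + (47 - 1*42)) + (-1769 + 61*(-171))) + 827*(-3) = (-36*(-79 + (47 - 42)) + (-1769 - 10431)) - 2481 = (-36*(-79 + 5) - 12200) - 2481 = (-36*(-74) - 12200) - 2481 = (2664 - 12200) - 2481 = -9536 - 2481 = -12017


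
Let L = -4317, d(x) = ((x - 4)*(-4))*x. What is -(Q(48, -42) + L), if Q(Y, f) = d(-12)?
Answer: 5085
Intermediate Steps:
d(x) = x*(16 - 4*x) (d(x) = ((-4 + x)*(-4))*x = (16 - 4*x)*x = x*(16 - 4*x))
Q(Y, f) = -768 (Q(Y, f) = 4*(-12)*(4 - 1*(-12)) = 4*(-12)*(4 + 12) = 4*(-12)*16 = -768)
-(Q(48, -42) + L) = -(-768 - 4317) = -1*(-5085) = 5085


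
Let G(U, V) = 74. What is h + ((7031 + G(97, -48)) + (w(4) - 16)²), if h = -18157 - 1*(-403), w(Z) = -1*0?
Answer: -10393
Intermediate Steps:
w(Z) = 0
h = -17754 (h = -18157 + 403 = -17754)
h + ((7031 + G(97, -48)) + (w(4) - 16)²) = -17754 + ((7031 + 74) + (0 - 16)²) = -17754 + (7105 + (-16)²) = -17754 + (7105 + 256) = -17754 + 7361 = -10393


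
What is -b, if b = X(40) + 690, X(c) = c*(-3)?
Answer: -570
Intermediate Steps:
X(c) = -3*c
b = 570 (b = -3*40 + 690 = -120 + 690 = 570)
-b = -1*570 = -570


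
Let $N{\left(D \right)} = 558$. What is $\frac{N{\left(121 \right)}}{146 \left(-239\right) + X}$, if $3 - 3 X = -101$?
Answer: $- \frac{837}{52289} \approx -0.016007$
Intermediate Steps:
$X = \frac{104}{3}$ ($X = 1 - - \frac{101}{3} = 1 + \frac{101}{3} = \frac{104}{3} \approx 34.667$)
$\frac{N{\left(121 \right)}}{146 \left(-239\right) + X} = \frac{558}{146 \left(-239\right) + \frac{104}{3}} = \frac{558}{-34894 + \frac{104}{3}} = \frac{558}{- \frac{104578}{3}} = 558 \left(- \frac{3}{104578}\right) = - \frac{837}{52289}$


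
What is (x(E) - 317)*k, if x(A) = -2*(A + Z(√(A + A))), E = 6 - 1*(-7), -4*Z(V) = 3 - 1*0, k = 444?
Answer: -151626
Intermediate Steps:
Z(V) = -¾ (Z(V) = -(3 - 1*0)/4 = -(3 + 0)/4 = -¼*3 = -¾)
E = 13 (E = 6 + 7 = 13)
x(A) = 3/2 - 2*A (x(A) = -2*(A - ¾) = -2*(-¾ + A) = 3/2 - 2*A)
(x(E) - 317)*k = ((3/2 - 2*13) - 317)*444 = ((3/2 - 26) - 317)*444 = (-49/2 - 317)*444 = -683/2*444 = -151626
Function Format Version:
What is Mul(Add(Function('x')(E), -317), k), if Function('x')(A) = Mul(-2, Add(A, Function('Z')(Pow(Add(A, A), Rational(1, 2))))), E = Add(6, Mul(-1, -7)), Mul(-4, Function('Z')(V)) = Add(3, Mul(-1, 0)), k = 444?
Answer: -151626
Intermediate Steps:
Function('Z')(V) = Rational(-3, 4) (Function('Z')(V) = Mul(Rational(-1, 4), Add(3, Mul(-1, 0))) = Mul(Rational(-1, 4), Add(3, 0)) = Mul(Rational(-1, 4), 3) = Rational(-3, 4))
E = 13 (E = Add(6, 7) = 13)
Function('x')(A) = Add(Rational(3, 2), Mul(-2, A)) (Function('x')(A) = Mul(-2, Add(A, Rational(-3, 4))) = Mul(-2, Add(Rational(-3, 4), A)) = Add(Rational(3, 2), Mul(-2, A)))
Mul(Add(Function('x')(E), -317), k) = Mul(Add(Add(Rational(3, 2), Mul(-2, 13)), -317), 444) = Mul(Add(Add(Rational(3, 2), -26), -317), 444) = Mul(Add(Rational(-49, 2), -317), 444) = Mul(Rational(-683, 2), 444) = -151626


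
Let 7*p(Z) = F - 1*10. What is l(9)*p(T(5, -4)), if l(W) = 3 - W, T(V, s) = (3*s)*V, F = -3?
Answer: 78/7 ≈ 11.143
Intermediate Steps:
T(V, s) = 3*V*s
p(Z) = -13/7 (p(Z) = (-3 - 1*10)/7 = (-3 - 10)/7 = (⅐)*(-13) = -13/7)
l(9)*p(T(5, -4)) = (3 - 1*9)*(-13/7) = (3 - 9)*(-13/7) = -6*(-13/7) = 78/7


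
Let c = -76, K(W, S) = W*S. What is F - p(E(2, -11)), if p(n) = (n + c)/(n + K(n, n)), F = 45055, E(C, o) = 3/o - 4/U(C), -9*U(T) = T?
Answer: 1809866401/40170 ≈ 45055.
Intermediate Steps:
U(T) = -T/9
K(W, S) = S*W
E(C, o) = 3/o + 36/C (E(C, o) = 3/o - 4*(-9/C) = 3/o - (-36)/C = 3/o + 36/C)
p(n) = (-76 + n)/(n + n²) (p(n) = (n - 76)/(n + n*n) = (-76 + n)/(n + n²))
F - p(E(2, -11)) = 45055 - (-76 + (3/(-11) + 36/2))/((3/(-11) + 36/2)*(1 + (3/(-11) + 36/2))) = 45055 - (-76 + (3*(-1/11) + 36*(½)))/((3*(-1/11) + 36*(½))*(1 + (3*(-1/11) + 36*(½)))) = 45055 - (-76 + (-3/11 + 18))/((-3/11 + 18)*(1 + (-3/11 + 18))) = 45055 - (-76 + 195/11)/(195/11*(1 + 195/11)) = 45055 - 11*(-641)/(195*206/11*11) = 45055 - 11*11*(-641)/(195*206*11) = 45055 - 1*(-7051/40170) = 45055 + 7051/40170 = 1809866401/40170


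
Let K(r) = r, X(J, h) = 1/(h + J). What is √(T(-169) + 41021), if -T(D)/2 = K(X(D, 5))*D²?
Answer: √278167206/82 ≈ 203.39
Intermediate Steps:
X(J, h) = 1/(J + h)
T(D) = -2*D²/(5 + D) (T(D) = -2*D²/(D + 5) = -2*D²/(5 + D))
√(T(-169) + 41021) = √(-2*(-169)²/(5 - 169) + 41021) = √(-2*28561/(-164) + 41021) = √(-2*28561*(-1/164) + 41021) = √(28561/82 + 41021) = √(3392283/82) = √278167206/82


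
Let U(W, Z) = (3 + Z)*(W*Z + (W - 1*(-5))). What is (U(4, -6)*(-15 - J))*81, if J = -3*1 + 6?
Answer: -65610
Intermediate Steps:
J = 3 (J = -3 + 6 = 3)
U(W, Z) = (3 + Z)*(5 + W + W*Z) (U(W, Z) = (3 + Z)*(W*Z + (W + 5)) = (3 + Z)*(W*Z + (5 + W)) = (3 + Z)*(5 + W + W*Z))
(U(4, -6)*(-15 - J))*81 = ((15 + 3*4 + 5*(-6) + 4*(-6)**2 + 4*4*(-6))*(-15 - 1*3))*81 = ((15 + 12 - 30 + 4*36 - 96)*(-15 - 3))*81 = ((15 + 12 - 30 + 144 - 96)*(-18))*81 = (45*(-18))*81 = -810*81 = -65610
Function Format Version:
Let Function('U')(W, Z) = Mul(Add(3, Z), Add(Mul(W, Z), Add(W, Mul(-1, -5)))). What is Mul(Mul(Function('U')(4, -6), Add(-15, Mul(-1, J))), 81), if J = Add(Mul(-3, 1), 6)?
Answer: -65610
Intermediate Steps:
J = 3 (J = Add(-3, 6) = 3)
Function('U')(W, Z) = Mul(Add(3, Z), Add(5, W, Mul(W, Z))) (Function('U')(W, Z) = Mul(Add(3, Z), Add(Mul(W, Z), Add(W, 5))) = Mul(Add(3, Z), Add(Mul(W, Z), Add(5, W))) = Mul(Add(3, Z), Add(5, W, Mul(W, Z))))
Mul(Mul(Function('U')(4, -6), Add(-15, Mul(-1, J))), 81) = Mul(Mul(Add(15, Mul(3, 4), Mul(5, -6), Mul(4, Pow(-6, 2)), Mul(4, 4, -6)), Add(-15, Mul(-1, 3))), 81) = Mul(Mul(Add(15, 12, -30, Mul(4, 36), -96), Add(-15, -3)), 81) = Mul(Mul(Add(15, 12, -30, 144, -96), -18), 81) = Mul(Mul(45, -18), 81) = Mul(-810, 81) = -65610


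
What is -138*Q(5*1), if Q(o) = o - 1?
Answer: -552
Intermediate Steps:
Q(o) = -1 + o
-138*Q(5*1) = -138*(-1 + 5*1) = -138*(-1 + 5) = -138*4 = -552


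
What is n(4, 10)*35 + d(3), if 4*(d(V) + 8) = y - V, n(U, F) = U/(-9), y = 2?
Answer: -857/36 ≈ -23.806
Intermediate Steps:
n(U, F) = -U/9 (n(U, F) = U*(-⅑) = -U/9)
d(V) = -15/2 - V/4 (d(V) = -8 + (2 - V)/4 = -8 + (½ - V/4) = -15/2 - V/4)
n(4, 10)*35 + d(3) = -⅑*4*35 + (-15/2 - ¼*3) = -4/9*35 + (-15/2 - ¾) = -140/9 - 33/4 = -857/36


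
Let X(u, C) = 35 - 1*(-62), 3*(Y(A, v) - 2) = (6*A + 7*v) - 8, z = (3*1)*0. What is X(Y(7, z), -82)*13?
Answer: 1261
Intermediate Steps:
z = 0 (z = 3*0 = 0)
Y(A, v) = -2/3 + 2*A + 7*v/3 (Y(A, v) = 2 + ((6*A + 7*v) - 8)/3 = 2 + (-8 + 6*A + 7*v)/3 = 2 + (-8/3 + 2*A + 7*v/3) = -2/3 + 2*A + 7*v/3)
X(u, C) = 97 (X(u, C) = 35 + 62 = 97)
X(Y(7, z), -82)*13 = 97*13 = 1261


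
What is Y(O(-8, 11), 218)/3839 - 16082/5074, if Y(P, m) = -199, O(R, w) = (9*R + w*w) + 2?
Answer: -729634/226501 ≈ -3.2213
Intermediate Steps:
O(R, w) = 2 + w² + 9*R (O(R, w) = (9*R + w²) + 2 = (w² + 9*R) + 2 = 2 + w² + 9*R)
Y(O(-8, 11), 218)/3839 - 16082/5074 = -199/3839 - 16082/5074 = -199*1/3839 - 16082*1/5074 = -199/3839 - 187/59 = -729634/226501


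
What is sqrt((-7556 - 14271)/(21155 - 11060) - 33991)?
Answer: 2*I*sqrt(866052503085)/10095 ≈ 184.37*I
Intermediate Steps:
sqrt((-7556 - 14271)/(21155 - 11060) - 33991) = sqrt(-21827/10095 - 33991) = sqrt(-343160972/10095) = 2*I*sqrt(866052503085)/10095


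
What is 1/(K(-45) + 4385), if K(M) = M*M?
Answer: 1/6410 ≈ 0.00015601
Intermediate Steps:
K(M) = M²
1/(K(-45) + 4385) = 1/((-45)² + 4385) = 1/(2025 + 4385) = 1/6410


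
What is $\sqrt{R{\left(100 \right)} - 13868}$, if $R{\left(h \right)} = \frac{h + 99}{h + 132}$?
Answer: $\frac{i \sqrt{186596266}}{116} \approx 117.76 i$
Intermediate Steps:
$R{\left(h \right)} = \frac{99 + h}{132 + h}$
$\sqrt{R{\left(100 \right)} - 13868} = \sqrt{\frac{99 + 100}{132 + 100} - 13868} = \sqrt{\frac{1}{232} \cdot 199 - 13868} = \sqrt{\frac{199}{232} - 13868} = \sqrt{- \frac{3217177}{232}} = \frac{i \sqrt{186596266}}{116}$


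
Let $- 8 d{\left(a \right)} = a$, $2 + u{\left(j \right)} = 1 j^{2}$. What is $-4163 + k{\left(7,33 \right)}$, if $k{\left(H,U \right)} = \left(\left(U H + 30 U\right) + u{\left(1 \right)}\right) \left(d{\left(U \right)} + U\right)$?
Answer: $\frac{62129}{2} \approx 31065.0$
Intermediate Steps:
$u{\left(j \right)} = -2 + j^{2}$ ($u{\left(j \right)} = -2 + 1 j^{2} = -2 + j^{2}$)
$d{\left(a \right)} = - \frac{a}{8}$
$k{\left(H,U \right)} = \frac{7 U \left(-1 + 30 U + H U\right)}{8}$ ($k{\left(H,U \right)} = \left(\left(U H + 30 U\right) - \left(2 - 1^{2}\right)\right) \left(- \frac{U}{8} + U\right) = \left(\left(H U + 30 U\right) + \left(-2 + 1\right)\right) \frac{7 U}{8} = \left(\left(30 U + H U\right) - 1\right) \frac{7 U}{8} = \left(-1 + 30 U + H U\right) \frac{7 U}{8} = \frac{7 U \left(-1 + 30 U + H U\right)}{8}$)
$-4163 + k{\left(7,33 \right)} = -4163 + \frac{7}{8} \cdot 33 \left(-1 + 30 \cdot 33 + 7 \cdot 33\right) = -4163 + \frac{7}{8} \cdot 33 \left(-1 + 990 + 231\right) = -4163 + \frac{7}{8} \cdot 33 \cdot 1220 = -4163 + \frac{70455}{2} = \frac{62129}{2}$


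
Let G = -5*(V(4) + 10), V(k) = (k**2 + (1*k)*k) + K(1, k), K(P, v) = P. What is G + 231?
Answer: 16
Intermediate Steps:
V(k) = 1 + 2*k**2 (V(k) = (k**2 + (1*k)*k) + 1 = (k**2 + k*k) + 1 = (k**2 + k**2) + 1 = 2*k**2 + 1 = 1 + 2*k**2)
G = -215 (G = -5*((1 + 2*4**2) + 10) = -5*((1 + 2*16) + 10) = -5*((1 + 32) + 10) = -5*(33 + 10) = -5*43 = -215)
G + 231 = -215 + 231 = 16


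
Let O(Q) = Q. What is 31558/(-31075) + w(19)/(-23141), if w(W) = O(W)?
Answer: -730874103/719106575 ≈ -1.0164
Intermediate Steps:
w(W) = W
31558/(-31075) + w(19)/(-23141) = 31558/(-31075) + 19/(-23141) = 31558*(-1/31075) + 19*(-1/23141) = -31558/31075 - 19/23141 = -730874103/719106575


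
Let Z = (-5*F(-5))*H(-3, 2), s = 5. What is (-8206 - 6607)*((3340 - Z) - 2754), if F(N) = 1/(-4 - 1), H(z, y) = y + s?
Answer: -8576727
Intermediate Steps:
H(z, y) = 5 + y (H(z, y) = y + 5 = 5 + y)
F(N) = -1/5 (F(N) = 1/(-5) = -1/5)
Z = 7 (Z = (-5*(-1/5))*(5 + 2) = 1*7 = 7)
(-8206 - 6607)*((3340 - Z) - 2754) = (-8206 - 6607)*((3340 - 1*7) - 2754) = -14813*((3340 - 7) - 2754) = -14813*(3333 - 2754) = -14813*579 = -8576727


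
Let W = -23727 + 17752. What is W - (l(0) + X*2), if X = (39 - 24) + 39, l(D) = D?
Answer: -6083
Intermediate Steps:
X = 54 (X = 15 + 39 = 54)
W = -5975
W - (l(0) + X*2) = -5975 - (0 + 54*2) = -5975 - (0 + 108) = -5975 - 1*108 = -5975 - 108 = -6083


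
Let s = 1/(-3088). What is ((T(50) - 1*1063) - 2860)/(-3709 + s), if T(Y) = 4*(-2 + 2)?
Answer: 12114224/11453393 ≈ 1.0577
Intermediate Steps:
T(Y) = 0 (T(Y) = 4*0 = 0)
s = -1/3088 ≈ -0.00032383
((T(50) - 1*1063) - 2860)/(-3709 + s) = ((0 - 1*1063) - 2860)/(-3709 - 1/3088) = ((0 - 1063) - 2860)/(-11453393/3088) = (-1063 - 2860)*(-3088/11453393) = -3923*(-3088/11453393) = 12114224/11453393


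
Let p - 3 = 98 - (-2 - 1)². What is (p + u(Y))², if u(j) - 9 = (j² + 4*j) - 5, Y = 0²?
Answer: 9216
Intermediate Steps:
Y = 0
u(j) = 4 + j² + 4*j (u(j) = 9 + ((j² + 4*j) - 5) = 9 + (-5 + j² + 4*j) = 4 + j² + 4*j)
p = 92 (p = 3 + (98 - (-2 - 1)²) = 3 + (98 - 1*(-3)²) = 3 + (98 - 1*9) = 3 + (98 - 9) = 3 + 89 = 92)
(p + u(Y))² = (92 + (4 + 0² + 4*0))² = (92 + (4 + 0 + 0))² = (92 + 4)² = 96² = 9216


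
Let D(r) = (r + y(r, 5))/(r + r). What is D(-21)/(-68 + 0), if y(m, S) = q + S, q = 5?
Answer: -11/2856 ≈ -0.0038515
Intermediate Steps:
y(m, S) = 5 + S
D(r) = (10 + r)/(2*r) (D(r) = (r + (5 + 5))/(r + r) = (r + 10)/((2*r)) = (10 + r)*(1/(2*r)) = (10 + r)/(2*r))
D(-21)/(-68 + 0) = ((½)*(10 - 21)/(-21))/(-68 + 0) = ((½)*(-1/21)*(-11))/(-68) = (11/42)*(-1/68) = -11/2856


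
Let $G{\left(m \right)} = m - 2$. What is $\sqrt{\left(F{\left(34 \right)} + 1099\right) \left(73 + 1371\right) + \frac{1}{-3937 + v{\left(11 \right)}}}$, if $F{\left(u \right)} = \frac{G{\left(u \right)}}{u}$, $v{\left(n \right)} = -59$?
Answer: $\frac{\sqrt{203602428820833}}{11322} \approx 1260.3$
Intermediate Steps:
$G{\left(m \right)} = -2 + m$
$F{\left(u \right)} = \frac{-2 + u}{u}$
$\sqrt{\left(F{\left(34 \right)} + 1099\right) \left(73 + 1371\right) + \frac{1}{-3937 + v{\left(11 \right)}}} = \sqrt{\left(\frac{-2 + 34}{34} + 1099\right) \left(73 + 1371\right) + \frac{1}{-3937 - 59}} = \sqrt{\left(\frac{1}{34} \cdot 32 + 1099\right) 1444 + \frac{1}{-3996}} = \sqrt{\left(\frac{16}{17} + 1099\right) 1444 - \frac{1}{3996}} = \sqrt{\frac{18699}{17} \cdot 1444 - \frac{1}{3996}} = \sqrt{\frac{27001356}{17} - \frac{1}{3996}} = \sqrt{\frac{107897418559}{67932}} = \frac{\sqrt{203602428820833}}{11322}$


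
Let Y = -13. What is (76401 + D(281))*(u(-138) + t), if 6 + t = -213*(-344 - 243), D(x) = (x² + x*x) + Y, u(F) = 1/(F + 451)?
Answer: 9169212460060/313 ≈ 2.9295e+10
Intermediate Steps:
u(F) = 1/(451 + F)
D(x) = -13 + 2*x² (D(x) = (x² + x*x) - 13 = (x² + x²) - 13 = 2*x² - 13 = -13 + 2*x²)
t = 125025 (t = -6 - 213*(-344 - 243) = -6 - 213*(-587) = -6 + 125031 = 125025)
(76401 + D(281))*(u(-138) + t) = (76401 + (-13 + 2*281²))*(1/(451 - 138) + 125025) = (76401 + (-13 + 2*78961))*(1/313 + 125025) = (76401 + (-13 + 157922))*(1/313 + 125025) = (76401 + 157909)*(39132826/313) = 234310*(39132826/313) = 9169212460060/313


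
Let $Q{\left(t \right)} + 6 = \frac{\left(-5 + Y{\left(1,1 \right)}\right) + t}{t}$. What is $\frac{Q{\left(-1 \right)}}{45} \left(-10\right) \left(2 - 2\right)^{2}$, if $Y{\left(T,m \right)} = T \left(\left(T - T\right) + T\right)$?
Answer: $0$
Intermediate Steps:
$Y{\left(T,m \right)} = T^{2}$ ($Y{\left(T,m \right)} = T \left(0 + T\right) = T T = T^{2}$)
$Q{\left(t \right)} = -6 + \frac{-4 + t}{t}$ ($Q{\left(t \right)} = -6 + \frac{\left(-5 + 1^{2}\right) + t}{t} = -6 + \frac{\left(-5 + 1\right) + t}{t} = -6 + \frac{-4 + t}{t}$)
$\frac{Q{\left(-1 \right)}}{45} \left(-10\right) \left(2 - 2\right)^{2} = \frac{-5 - \frac{4}{-1}}{45} \left(-10\right) \left(2 - 2\right)^{2} = \left(-5 - -4\right) \frac{1}{45} \left(-10\right) 0^{2} = \left(-5 + 4\right) \frac{1}{45} \left(-10\right) 0 = \left(-1\right) \frac{1}{45} \left(-10\right) 0 = \left(- \frac{1}{45}\right) \left(-10\right) 0 = \frac{2}{9} \cdot 0 = 0$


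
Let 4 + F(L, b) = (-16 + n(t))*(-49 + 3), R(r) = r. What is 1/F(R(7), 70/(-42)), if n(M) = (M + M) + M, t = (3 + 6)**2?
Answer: -1/10446 ≈ -9.5730e-5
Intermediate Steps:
t = 81 (t = 9**2 = 81)
n(M) = 3*M (n(M) = 2*M + M = 3*M)
F(L, b) = -10446 (F(L, b) = -4 + (-16 + 3*81)*(-49 + 3) = -4 + (-16 + 243)*(-46) = -4 + 227*(-46) = -4 - 10442 = -10446)
1/F(R(7), 70/(-42)) = 1/(-10446) = -1/10446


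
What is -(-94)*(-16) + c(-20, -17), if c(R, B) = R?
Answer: -1524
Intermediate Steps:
-(-94)*(-16) + c(-20, -17) = -(-94)*(-16) - 20 = -94*16 - 20 = -1504 - 20 = -1524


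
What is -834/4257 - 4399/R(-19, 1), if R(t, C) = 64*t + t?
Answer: 5898851/1752465 ≈ 3.3660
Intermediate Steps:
R(t, C) = 65*t
-834/4257 - 4399/R(-19, 1) = -834/4257 - 4399/(65*(-19)) = -834*1/4257 - 4399/(-1235) = -278/1419 - 4399*(-1/1235) = -278/1419 + 4399/1235 = 5898851/1752465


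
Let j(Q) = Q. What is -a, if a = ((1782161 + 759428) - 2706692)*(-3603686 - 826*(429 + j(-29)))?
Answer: -649529400858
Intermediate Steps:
a = 649529400858 (a = ((1782161 + 759428) - 2706692)*(-3603686 - 826*(429 - 29)) = (2541589 - 2706692)*(-3603686 - 826*400) = -165103*(-3603686 - 330400) = -165103*(-3934086) = 649529400858)
-a = -1*649529400858 = -649529400858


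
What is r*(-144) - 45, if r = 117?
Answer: -16893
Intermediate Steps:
r*(-144) - 45 = 117*(-144) - 45 = -16848 - 45 = -16893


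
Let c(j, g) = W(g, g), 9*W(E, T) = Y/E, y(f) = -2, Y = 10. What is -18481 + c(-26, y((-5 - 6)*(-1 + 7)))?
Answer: -166334/9 ≈ -18482.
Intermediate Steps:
W(E, T) = 10/(9*E) (W(E, T) = (10/E)/9 = 10/(9*E))
c(j, g) = 10/(9*g)
-18481 + c(-26, y((-5 - 6)*(-1 + 7))) = -18481 + (10/9)/(-2) = -18481 + (10/9)*(-1/2) = -18481 - 5/9 = -166334/9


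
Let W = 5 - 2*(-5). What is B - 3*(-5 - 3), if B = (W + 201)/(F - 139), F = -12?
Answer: 3408/151 ≈ 22.570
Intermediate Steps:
W = 15 (W = 5 + 10 = 15)
B = -216/151 (B = (15 + 201)/(-12 - 139) = 216/(-151) = 216*(-1/151) = -216/151 ≈ -1.4305)
B - 3*(-5 - 3) = -216/151 - 3*(-5 - 3) = -216/151 - 3*(-8) = -216/151 + 24 = 3408/151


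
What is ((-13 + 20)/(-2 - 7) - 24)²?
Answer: 49729/81 ≈ 613.94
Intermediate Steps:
((-13 + 20)/(-2 - 7) - 24)² = (7/(-9) - 24)² = (7*(-⅑) - 24)² = (-7/9 - 24)² = (-223/9)² = 49729/81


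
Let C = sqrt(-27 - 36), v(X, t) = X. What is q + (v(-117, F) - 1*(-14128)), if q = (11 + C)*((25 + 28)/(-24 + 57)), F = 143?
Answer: 42086/3 + 53*I*sqrt(7)/11 ≈ 14029.0 + 12.748*I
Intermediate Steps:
C = 3*I*sqrt(7) (C = sqrt(-63) = 3*I*sqrt(7) ≈ 7.9373*I)
q = 53/3 + 53*I*sqrt(7)/11 (q = (11 + 3*I*sqrt(7))*((25 + 28)/(-24 + 57)) = (11 + 3*I*sqrt(7))*(53/33) = 53/3 + 53*I*sqrt(7)/11 ≈ 17.667 + 12.748*I)
q + (v(-117, F) - 1*(-14128)) = (53/3 + 53*I*sqrt(7)/11) + (-117 - 1*(-14128)) = (53/3 + 53*I*sqrt(7)/11) + (-117 + 14128) = (53/3 + 53*I*sqrt(7)/11) + 14011 = 42086/3 + 53*I*sqrt(7)/11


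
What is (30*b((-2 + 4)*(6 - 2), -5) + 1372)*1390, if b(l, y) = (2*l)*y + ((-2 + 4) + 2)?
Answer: -1262120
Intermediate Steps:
b(l, y) = 4 + 2*l*y (b(l, y) = 2*l*y + (2 + 2) = 2*l*y + 4 = 4 + 2*l*y)
(30*b((-2 + 4)*(6 - 2), -5) + 1372)*1390 = (30*(4 + 2*((-2 + 4)*(6 - 2))*(-5)) + 1372)*1390 = (30*(4 + 2*(2*4)*(-5)) + 1372)*1390 = (30*(4 + 2*8*(-5)) + 1372)*1390 = (30*(4 - 80) + 1372)*1390 = (30*(-76) + 1372)*1390 = (-2280 + 1372)*1390 = -908*1390 = -1262120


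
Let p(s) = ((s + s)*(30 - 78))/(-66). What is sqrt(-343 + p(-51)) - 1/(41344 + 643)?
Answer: -1/41987 + I*sqrt(50479)/11 ≈ -2.3817e-5 + 20.425*I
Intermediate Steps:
p(s) = 16*s/11 (p(s) = ((2*s)*(-48))*(-1/66) = -96*s*(-1/66) = 16*s/11)
sqrt(-343 + p(-51)) - 1/(41344 + 643) = sqrt(-343 + (16/11)*(-51)) - 1/(41344 + 643) = sqrt(-343 - 816/11) - 1/41987 = sqrt(-4589/11) - 1*1/41987 = I*sqrt(50479)/11 - 1/41987 = -1/41987 + I*sqrt(50479)/11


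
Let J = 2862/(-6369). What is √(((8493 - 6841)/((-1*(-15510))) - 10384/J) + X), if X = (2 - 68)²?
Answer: √4639638390506570/411015 ≈ 165.72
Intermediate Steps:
X = 4356 (X = (-66)² = 4356)
J = -954/2123 (J = 2862*(-1/6369) = -954/2123 ≈ -0.44936)
√(((8493 - 6841)/((-1*(-15510))) - 10384/J) + X) = √(((8493 - 6841)/((-1*(-15510))) - 10384/(-954/2123)) + 4356) = √((1652/15510 - 10384*(-2123/954)) + 4356) = √((1652*(1/15510) + 11022616/477) + 4356) = √((826/7755 + 11022616/477) + 4356) = √(28493593694/1233045 + 4356) = √(33864737714/1233045) = √4639638390506570/411015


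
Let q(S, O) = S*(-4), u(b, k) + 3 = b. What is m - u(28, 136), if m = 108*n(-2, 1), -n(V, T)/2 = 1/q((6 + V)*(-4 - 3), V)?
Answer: -377/14 ≈ -26.929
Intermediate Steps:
u(b, k) = -3 + b
q(S, O) = -4*S
n(V, T) = -2/(168 + 28*V) (n(V, T) = -2*(-1/(4*(-4 - 3)*(6 + V))) = -2*1/(28*(6 + V)) = -2*(-1/(4*(-42 - 7*V))) = -2/(168 + 28*V))
m = -27/14 (m = 108*(-1/(84 + 14*(-2))) = 108*(-1/(84 - 28)) = 108*(-1/56) = -27/14 ≈ -1.9286)
m - u(28, 136) = -27/14 - (-3 + 28) = -27/14 - 1*25 = -27/14 - 25 = -377/14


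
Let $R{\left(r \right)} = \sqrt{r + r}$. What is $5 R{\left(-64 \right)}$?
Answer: $40 i \sqrt{2} \approx 56.569 i$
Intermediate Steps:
$R{\left(r \right)} = \sqrt{2} \sqrt{r}$ ($R{\left(r \right)} = \sqrt{2 r} = \sqrt{2} \sqrt{r}$)
$5 R{\left(-64 \right)} = 5 \sqrt{2} \sqrt{-64} = 5 \sqrt{2} \cdot 8 i = 5 \cdot 8 i \sqrt{2} = 40 i \sqrt{2}$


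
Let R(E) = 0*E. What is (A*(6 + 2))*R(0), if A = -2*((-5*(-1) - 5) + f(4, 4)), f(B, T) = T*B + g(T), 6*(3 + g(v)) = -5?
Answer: 0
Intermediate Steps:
g(v) = -23/6 (g(v) = -3 + (⅙)*(-5) = -3 - ⅚ = -23/6)
R(E) = 0
f(B, T) = -23/6 + B*T (f(B, T) = T*B - 23/6 = B*T - 23/6 = -23/6 + B*T)
A = -73/3 (A = -2*((-5*(-1) - 5) + (-23/6 + 4*4)) = -2*((5 - 5) + (-23/6 + 16)) = -2*(0 + 73/6) = -2*73/6 = -73/3 ≈ -24.333)
(A*(6 + 2))*R(0) = -73*(6 + 2)/3*0 = -73/3*8*0 = -584/3*0 = 0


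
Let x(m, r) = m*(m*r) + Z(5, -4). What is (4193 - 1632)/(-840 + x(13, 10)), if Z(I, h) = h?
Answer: 2561/846 ≈ 3.0272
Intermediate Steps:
x(m, r) = -4 + r*m² (x(m, r) = m*(m*r) - 4 = r*m² - 4 = -4 + r*m²)
(4193 - 1632)/(-840 + x(13, 10)) = (4193 - 1632)/(-840 + (-4 + 10*13²)) = 2561/(-840 + (-4 + 10*169)) = 2561/(-840 + (-4 + 1690)) = 2561/(-840 + 1686) = 2561/846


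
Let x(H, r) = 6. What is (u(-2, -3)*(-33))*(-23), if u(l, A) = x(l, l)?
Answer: 4554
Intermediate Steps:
u(l, A) = 6
(u(-2, -3)*(-33))*(-23) = (6*(-33))*(-23) = -198*(-23) = 4554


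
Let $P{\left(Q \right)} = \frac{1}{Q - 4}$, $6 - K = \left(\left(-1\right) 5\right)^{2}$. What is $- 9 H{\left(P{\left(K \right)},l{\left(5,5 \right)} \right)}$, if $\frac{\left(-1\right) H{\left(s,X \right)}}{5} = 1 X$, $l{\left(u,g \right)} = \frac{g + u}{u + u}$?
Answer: $45$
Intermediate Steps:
$l{\left(u,g \right)} = \frac{g + u}{2 u}$
$K = -19$ ($K = 6 - \left(\left(-1\right) 5\right)^{2} = 6 - \left(-5\right)^{2} = 6 - 25 = -19$)
$P{\left(Q \right)} = \frac{1}{-4 + Q}$
$H{\left(s,X \right)} = - 5 X$ ($H{\left(s,X \right)} = - 5 \cdot 1 X = - 5 X$)
$- 9 H{\left(P{\left(K \right)},l{\left(5,5 \right)} \right)} = - 9 \left(- 5 \frac{5 + 5}{2 \cdot 5}\right) = - 9 \left(- 5 \cdot \frac{1}{2} \cdot \frac{1}{5} \cdot 10\right) = - 9 \left(\left(-5\right) 1\right) = \left(-9\right) \left(-5\right) = 45$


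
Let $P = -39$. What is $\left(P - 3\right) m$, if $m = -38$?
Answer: $1596$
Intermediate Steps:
$\left(P - 3\right) m = \left(-39 - 3\right) \left(-38\right) = \left(-42\right) \left(-38\right) = 1596$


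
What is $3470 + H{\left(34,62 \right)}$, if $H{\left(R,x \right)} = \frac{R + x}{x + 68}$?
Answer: $\frac{225598}{65} \approx 3470.7$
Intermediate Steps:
$H{\left(R,x \right)} = \frac{R + x}{68 + x}$
$3470 + H{\left(34,62 \right)} = 3470 + \frac{34 + 62}{68 + 62} = 3470 + \frac{1}{130} \cdot 96 = 3470 + \frac{48}{65} = \frac{225598}{65}$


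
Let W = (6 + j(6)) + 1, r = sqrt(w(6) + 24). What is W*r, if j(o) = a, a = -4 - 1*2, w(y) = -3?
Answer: sqrt(21) ≈ 4.5826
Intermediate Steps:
a = -6 (a = -4 - 2 = -6)
j(o) = -6
r = sqrt(21) (r = sqrt(-3 + 24) = sqrt(21) ≈ 4.5826)
W = 1 (W = (6 - 6) + 1 = 0 + 1 = 1)
W*r = 1*sqrt(21) = sqrt(21)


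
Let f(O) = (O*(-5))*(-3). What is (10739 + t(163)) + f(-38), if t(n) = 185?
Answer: 10354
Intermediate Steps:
f(O) = 15*O (f(O) = -5*O*(-3) = 15*O)
(10739 + t(163)) + f(-38) = (10739 + 185) + 15*(-38) = 10924 - 570 = 10354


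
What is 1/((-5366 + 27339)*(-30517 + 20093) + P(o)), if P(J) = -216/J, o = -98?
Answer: -49/11223280940 ≈ -4.3659e-9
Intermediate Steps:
1/((-5366 + 27339)*(-30517 + 20093) + P(o)) = 1/((-5366 + 27339)*(-30517 + 20093) - 216/(-98)) = 1/(21973*(-10424) - 216*(-1/98)) = 1/(-229046552 + 108/49) = 1/(-11223280940/49) = -49/11223280940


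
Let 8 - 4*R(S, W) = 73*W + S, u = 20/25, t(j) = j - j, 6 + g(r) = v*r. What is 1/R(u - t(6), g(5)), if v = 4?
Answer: -10/2537 ≈ -0.0039417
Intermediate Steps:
g(r) = -6 + 4*r
t(j) = 0
u = ⅘ (u = 20*(1/25) = ⅘ ≈ 0.80000)
R(S, W) = 2 - 73*W/4 - S/4 (R(S, W) = 2 - (73*W + S)/4 = 2 - (S + 73*W)/4 = 2 + (-73*W/4 - S/4) = 2 - 73*W/4 - S/4)
1/R(u - t(6), g(5)) = 1/(2 - 73*(-6 + 4*5)/4 - (⅘ - 1*0)/4) = 1/(2 - 73*(-6 + 20)/4 - (⅘ + 0)/4) = 1/(2 - 73/4*14 - ¼*⅘) = 1/(2 - 511/2 - ⅕) = 1/(-2537/10) = -10/2537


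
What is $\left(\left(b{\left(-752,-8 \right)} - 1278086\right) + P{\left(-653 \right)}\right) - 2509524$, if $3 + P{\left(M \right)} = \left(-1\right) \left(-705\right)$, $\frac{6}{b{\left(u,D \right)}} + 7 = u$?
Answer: $- \frac{958087726}{253} \approx -3.7869 \cdot 10^{6}$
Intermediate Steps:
$b{\left(u,D \right)} = \frac{6}{-7 + u}$
$P{\left(M \right)} = 702$ ($P{\left(M \right)} = -3 - -705 = -3 + 705 = 702$)
$\left(\left(b{\left(-752,-8 \right)} - 1278086\right) + P{\left(-653 \right)}\right) - 2509524 = \left(\left(\frac{6}{-7 - 752} - 1278086\right) + 702\right) - 2509524 = \left(\left(\frac{6}{-759} - 1278086\right) + 702\right) - 2509524 = \left(\left(6 \left(- \frac{1}{759}\right) - 1278086\right) + 702\right) - 2509524 = \left(\left(- \frac{2}{253} - 1278086\right) + 702\right) - 2509524 = \left(- \frac{323355760}{253} + 702\right) - 2509524 = - \frac{323178154}{253} - 2509524 = - \frac{958087726}{253}$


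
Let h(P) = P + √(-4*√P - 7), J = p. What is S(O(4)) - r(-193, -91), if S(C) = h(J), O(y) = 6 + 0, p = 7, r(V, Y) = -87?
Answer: 94 + √(-7 - 4*√7) ≈ 94.0 + 4.1932*I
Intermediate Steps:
O(y) = 6
J = 7
h(P) = P + √(-7 - 4*√P)
S(C) = 7 + √(-7 - 4*√7)
S(O(4)) - r(-193, -91) = (7 + √(-7 - 4*√7)) - 1*(-87) = (7 + √(-7 - 4*√7)) + 87 = 94 + √(-7 - 4*√7)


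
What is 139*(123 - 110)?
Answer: 1807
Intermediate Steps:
139*(123 - 110) = 139*13 = 1807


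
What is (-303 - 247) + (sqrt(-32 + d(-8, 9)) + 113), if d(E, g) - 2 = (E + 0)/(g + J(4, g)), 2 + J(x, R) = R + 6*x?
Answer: -437 + I*sqrt(755)/5 ≈ -437.0 + 5.4955*I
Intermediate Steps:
J(x, R) = -2 + R + 6*x (J(x, R) = -2 + (R + 6*x) = -2 + R + 6*x)
d(E, g) = 2 + E/(22 + 2*g) (d(E, g) = 2 + (E + 0)/(g + (-2 + g + 6*4)) = 2 + E/(g + (-2 + g + 24)) = 2 + E/(g + (22 + g)) = 2 + E/(22 + 2*g))
(-303 - 247) + (sqrt(-32 + d(-8, 9)) + 113) = (-303 - 247) + (sqrt(-32 + (44 - 8 + 4*9)/(2*(11 + 9))) + 113) = -550 + (sqrt(-32 + (1/2)*(44 - 8 + 36)/20) + 113) = -550 + (sqrt(-32 + (1/2)*(1/20)*72) + 113) = -550 + (sqrt(-32 + 9/5) + 113) = -550 + (sqrt(-151/5) + 113) = -550 + (I*sqrt(755)/5 + 113) = -550 + (113 + I*sqrt(755)/5) = -437 + I*sqrt(755)/5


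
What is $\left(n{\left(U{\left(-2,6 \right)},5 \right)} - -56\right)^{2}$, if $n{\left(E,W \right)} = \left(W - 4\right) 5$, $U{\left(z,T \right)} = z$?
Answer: $3721$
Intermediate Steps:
$n{\left(E,W \right)} = -20 + 5 W$ ($n{\left(E,W \right)} = \left(-4 + W\right) 5 = -20 + 5 W$)
$\left(n{\left(U{\left(-2,6 \right)},5 \right)} - -56\right)^{2} = \left(\left(-20 + 5 \cdot 5\right) - -56\right)^{2} = \left(\left(-20 + 25\right) + 56\right)^{2} = \left(5 + 56\right)^{2} = 61^{2} = 3721$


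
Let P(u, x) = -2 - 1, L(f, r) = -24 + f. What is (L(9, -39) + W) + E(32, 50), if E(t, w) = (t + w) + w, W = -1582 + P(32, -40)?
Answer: -1468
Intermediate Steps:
P(u, x) = -3
W = -1585 (W = -1582 - 3 = -1585)
E(t, w) = t + 2*w
(L(9, -39) + W) + E(32, 50) = ((-24 + 9) - 1585) + (32 + 2*50) = (-15 - 1585) + (32 + 100) = -1600 + 132 = -1468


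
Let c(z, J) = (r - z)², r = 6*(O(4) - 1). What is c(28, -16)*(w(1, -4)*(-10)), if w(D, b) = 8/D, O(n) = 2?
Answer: -38720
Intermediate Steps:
r = 6 (r = 6*(2 - 1) = 6*1 = 6)
c(z, J) = (6 - z)²
c(28, -16)*(w(1, -4)*(-10)) = (-6 + 28)²*((8/1)*(-10)) = 22²*((8*1)*(-10)) = 484*(8*(-10)) = 484*(-80) = -38720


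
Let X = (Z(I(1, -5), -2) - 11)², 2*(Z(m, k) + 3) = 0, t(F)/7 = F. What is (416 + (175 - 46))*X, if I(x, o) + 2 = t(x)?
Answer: 106820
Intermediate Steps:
t(F) = 7*F
I(x, o) = -2 + 7*x
Z(m, k) = -3 (Z(m, k) = -3 + (½)*0 = -3 + 0 = -3)
X = 196 (X = (-3 - 11)² = (-14)² = 196)
(416 + (175 - 46))*X = (416 + (175 - 46))*196 = (416 + 129)*196 = 545*196 = 106820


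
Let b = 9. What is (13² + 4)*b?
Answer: 1557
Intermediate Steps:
(13² + 4)*b = (13² + 4)*9 = (169 + 4)*9 = 173*9 = 1557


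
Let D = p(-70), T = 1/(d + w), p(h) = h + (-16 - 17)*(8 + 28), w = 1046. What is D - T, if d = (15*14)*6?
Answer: -2900949/2306 ≈ -1258.0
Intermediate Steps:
p(h) = -1188 + h (p(h) = h - 33*36 = h - 1188 = -1188 + h)
d = 1260 (d = 210*6 = 1260)
T = 1/2306 (T = 1/(1260 + 1046) = 1/2306 ≈ 0.00043365)
D = -1258 (D = -1188 - 70 = -1258)
D - T = -1258 - 1*1/2306 = -1258 - 1/2306 = -2900949/2306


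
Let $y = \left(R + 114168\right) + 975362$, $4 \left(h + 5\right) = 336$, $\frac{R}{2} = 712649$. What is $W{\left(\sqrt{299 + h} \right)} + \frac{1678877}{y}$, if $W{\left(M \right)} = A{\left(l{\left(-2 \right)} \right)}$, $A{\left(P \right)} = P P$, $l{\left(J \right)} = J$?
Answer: $\frac{11738189}{2514828} \approx 4.6676$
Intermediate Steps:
$R = 1425298$ ($R = 2 \cdot 712649 = 1425298$)
$h = 79$ ($h = -5 + \frac{1}{4} \cdot 336 = -5 + 84 = 79$)
$A{\left(P \right)} = P^{2}$
$y = 2514828$ ($y = \left(1425298 + 114168\right) + 975362 = 1539466 + 975362 = 2514828$)
$W{\left(M \right)} = 4$ ($W{\left(M \right)} = \left(-2\right)^{2} = 4$)
$W{\left(\sqrt{299 + h} \right)} + \frac{1678877}{y} = 4 + \frac{1678877}{2514828} = \frac{11738189}{2514828}$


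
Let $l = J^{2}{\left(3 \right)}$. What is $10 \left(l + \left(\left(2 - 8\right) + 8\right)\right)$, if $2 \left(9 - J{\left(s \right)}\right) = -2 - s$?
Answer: $\frac{2685}{2} \approx 1342.5$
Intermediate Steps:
$J{\left(s \right)} = 10 + \frac{s}{2}$ ($J{\left(s \right)} = 9 - \frac{-2 - s}{2} = 9 + \left(1 + \frac{s}{2}\right) = 10 + \frac{s}{2}$)
$l = \frac{529}{4}$ ($l = \left(10 + \frac{1}{2} \cdot 3\right)^{2} = \left(10 + \frac{3}{2}\right)^{2} = \left(\frac{23}{2}\right)^{2} = \frac{529}{4} \approx 132.25$)
$10 \left(l + \left(\left(2 - 8\right) + 8\right)\right) = 10 \left(\frac{529}{4} + \left(\left(2 - 8\right) + 8\right)\right) = 10 \left(\frac{529}{4} + \left(-6 + 8\right)\right) = 10 \left(\frac{529}{4} + 2\right) = 10 \cdot \frac{537}{4} = \frac{2685}{2}$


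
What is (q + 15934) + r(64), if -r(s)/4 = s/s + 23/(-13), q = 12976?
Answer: 375870/13 ≈ 28913.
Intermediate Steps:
r(s) = 40/13 (r(s) = -4*(s/s + 23/(-13)) = -4*(1 + 23*(-1/13)) = -4*(1 - 23/13) = -4*(-10/13) = 40/13)
(q + 15934) + r(64) = (12976 + 15934) + 40/13 = 28910 + 40/13 = 375870/13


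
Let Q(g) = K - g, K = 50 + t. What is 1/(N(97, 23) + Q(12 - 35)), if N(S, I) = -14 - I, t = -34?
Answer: ½ ≈ 0.50000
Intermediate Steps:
K = 16 (K = 50 - 34 = 16)
Q(g) = 16 - g
1/(N(97, 23) + Q(12 - 35)) = 1/((-14 - 1*23) + (16 - (12 - 35))) = 1/((-14 - 23) + (16 - 1*(-23))) = 1/(-37 + (16 + 23)) = 1/(-37 + 39) = 1/2 = ½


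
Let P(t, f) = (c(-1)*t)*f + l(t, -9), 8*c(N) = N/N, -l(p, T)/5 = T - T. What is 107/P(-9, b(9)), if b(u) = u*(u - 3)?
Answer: -428/243 ≈ -1.7613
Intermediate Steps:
l(p, T) = 0 (l(p, T) = -5*(T - T) = -5*0 = 0)
c(N) = ⅛ (c(N) = (N/N)/8 = (⅛)*1 = ⅛)
b(u) = u*(-3 + u)
P(t, f) = f*t/8 (P(t, f) = (t/8)*f + 0 = f*t/8 + 0 = f*t/8)
107/P(-9, b(9)) = 107/(((⅛)*(9*(-3 + 9))*(-9))) = 107/(((⅛)*(9*6)*(-9))) = 107/(((⅛)*54*(-9))) = 107/(-243/4) = 107*(-4/243) = -428/243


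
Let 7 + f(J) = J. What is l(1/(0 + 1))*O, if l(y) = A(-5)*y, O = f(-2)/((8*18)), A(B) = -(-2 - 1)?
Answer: -3/16 ≈ -0.18750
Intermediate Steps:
f(J) = -7 + J
A(B) = 3 (A(B) = -1*(-3) = 3)
O = -1/16 (O = (-7 - 2)/((8*18)) = -9/144 = -9*1/144 = -1/16 ≈ -0.062500)
l(y) = 3*y
l(1/(0 + 1))*O = (3/(0 + 1))*(-1/16) = (3/1)*(-1/16) = (3*1)*(-1/16) = 3*(-1/16) = -3/16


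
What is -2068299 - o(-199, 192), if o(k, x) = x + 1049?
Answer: -2069540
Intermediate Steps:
o(k, x) = 1049 + x
-2068299 - o(-199, 192) = -2068299 - (1049 + 192) = -2068299 - 1*1241 = -2068299 - 1241 = -2069540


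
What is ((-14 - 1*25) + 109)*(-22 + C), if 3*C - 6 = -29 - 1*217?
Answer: -7140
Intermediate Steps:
C = -80 (C = 2 + (-29 - 1*217)/3 = 2 + (-29 - 217)/3 = 2 + (1/3)*(-246) = 2 - 82 = -80)
((-14 - 1*25) + 109)*(-22 + C) = ((-14 - 1*25) + 109)*(-22 - 80) = ((-14 - 25) + 109)*(-102) = (-39 + 109)*(-102) = 70*(-102) = -7140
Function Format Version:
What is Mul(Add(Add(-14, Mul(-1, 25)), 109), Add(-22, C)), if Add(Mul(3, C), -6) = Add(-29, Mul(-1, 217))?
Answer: -7140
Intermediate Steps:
C = -80 (C = Add(2, Mul(Rational(1, 3), Add(-29, Mul(-1, 217)))) = Add(2, Mul(Rational(1, 3), Add(-29, -217))) = Add(2, Mul(Rational(1, 3), -246)) = Add(2, -82) = -80)
Mul(Add(Add(-14, Mul(-1, 25)), 109), Add(-22, C)) = Mul(Add(Add(-14, Mul(-1, 25)), 109), Add(-22, -80)) = Mul(Add(Add(-14, -25), 109), -102) = Mul(Add(-39, 109), -102) = Mul(70, -102) = -7140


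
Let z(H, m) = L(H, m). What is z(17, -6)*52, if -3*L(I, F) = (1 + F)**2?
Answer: -1300/3 ≈ -433.33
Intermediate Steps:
L(I, F) = -(1 + F)**2/3
z(H, m) = -(1 + m)**2/3
z(17, -6)*52 = -(1 - 6)**2/3*52 = -1/3*(-5)**2*52 = -1/3*25*52 = -25/3*52 = -1300/3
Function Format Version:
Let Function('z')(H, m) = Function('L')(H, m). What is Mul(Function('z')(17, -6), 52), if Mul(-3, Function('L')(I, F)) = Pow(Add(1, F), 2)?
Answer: Rational(-1300, 3) ≈ -433.33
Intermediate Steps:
Function('L')(I, F) = Mul(Rational(-1, 3), Pow(Add(1, F), 2))
Function('z')(H, m) = Mul(Rational(-1, 3), Pow(Add(1, m), 2))
Mul(Function('z')(17, -6), 52) = Mul(Mul(Rational(-1, 3), Pow(Add(1, -6), 2)), 52) = Mul(Mul(Rational(-1, 3), Pow(-5, 2)), 52) = Mul(Mul(Rational(-1, 3), 25), 52) = Mul(Rational(-25, 3), 52) = Rational(-1300, 3)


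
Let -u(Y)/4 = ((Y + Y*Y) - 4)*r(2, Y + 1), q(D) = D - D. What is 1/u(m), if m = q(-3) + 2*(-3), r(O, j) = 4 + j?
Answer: 1/104 ≈ 0.0096154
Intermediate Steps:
q(D) = 0
m = -6 (m = 0 + 2*(-3) = 0 - 6 = -6)
u(Y) = -4*(5 + Y)*(-4 + Y + Y**2) (u(Y) = -4*((Y + Y*Y) - 4)*(4 + (Y + 1)) = -4*((Y + Y**2) - 4)*(4 + (1 + Y)) = -4*(-4 + Y + Y**2)*(5 + Y) = -4*(5 + Y)*(-4 + Y + Y**2))
1/u(m) = 1/(-4*(5 - 6)*(-4 - 6 + (-6)**2)) = 1/(-4*(-1)*(-4 - 6 + 36)) = 1/(-4*(-1)*26) = 1/104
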